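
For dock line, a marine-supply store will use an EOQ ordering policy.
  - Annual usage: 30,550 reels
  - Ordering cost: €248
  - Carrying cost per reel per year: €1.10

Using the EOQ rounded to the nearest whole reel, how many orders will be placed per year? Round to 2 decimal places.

2DS/H = 2·30,550·248/1.1 = 13,775,272.73
EOQ = √13,775,272.73 ≈ 3,711.51 → Q = 3,712
Orders per year = D/Q = 30,550 / 3,712 = 8.230

8.23 orders per year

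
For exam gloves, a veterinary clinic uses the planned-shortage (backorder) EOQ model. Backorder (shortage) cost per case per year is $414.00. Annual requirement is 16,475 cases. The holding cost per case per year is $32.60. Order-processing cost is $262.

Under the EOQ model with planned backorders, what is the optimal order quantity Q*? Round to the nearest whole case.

Q* = √(2DS/H) · √((H + b)/b)
   = √(2 × 16,475 × 262 / 32.6) · √((32.6 + 414) / 414)
   = 514.600 × 1.0386 ≈ 534.48

534 cases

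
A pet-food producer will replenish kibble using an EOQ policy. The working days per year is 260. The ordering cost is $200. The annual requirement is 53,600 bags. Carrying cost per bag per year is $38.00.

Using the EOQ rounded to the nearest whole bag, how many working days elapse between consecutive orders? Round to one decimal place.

Q* = √(2·D·S / H) = √(2·53,600·200 / 38) = √564,210.5 ≈ 751.14 → Q = 751 bags
T = Q/D × 260 days = 751/53,600 × 260 = 3.643 days

3.6 days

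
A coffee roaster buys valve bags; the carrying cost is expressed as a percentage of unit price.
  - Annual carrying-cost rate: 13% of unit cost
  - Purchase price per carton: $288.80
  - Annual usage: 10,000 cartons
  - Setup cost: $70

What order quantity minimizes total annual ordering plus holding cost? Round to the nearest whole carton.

Holding cost per carton per year: H = 13% × $288.8 = $37.5440
Q* = √(2·D·S / H) = √(2·10,000·70 / 37.544) = √37,289.6 ≈ 193.11

193 cartons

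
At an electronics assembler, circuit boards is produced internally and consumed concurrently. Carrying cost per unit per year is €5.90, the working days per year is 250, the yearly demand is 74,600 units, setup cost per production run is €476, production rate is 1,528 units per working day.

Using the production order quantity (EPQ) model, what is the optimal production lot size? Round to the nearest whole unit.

3,868 units

Daily demand d = 74,600/250 = 298.400; p = 1528; 1 − d/p = 0.80471
EPQ = √(2DS / (H(1 − d/p)))
    = √(2 × 74,600 × 476 / (5.9 × 0.80471)) ≈ 3,867.60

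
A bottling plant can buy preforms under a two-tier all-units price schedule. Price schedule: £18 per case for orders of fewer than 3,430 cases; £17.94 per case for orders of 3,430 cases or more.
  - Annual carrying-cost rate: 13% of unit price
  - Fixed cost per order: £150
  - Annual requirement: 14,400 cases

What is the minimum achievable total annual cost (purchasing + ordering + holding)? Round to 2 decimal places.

£262,379.43

H₁ = 13%×£18 = £2.3400;  H₂ = 13%×£17.94 = £2.3322
EOQ₁ = √(2×14,400×150/2.3400) = 1,358.73  (< 3,430, feasible at tier 1)
EOQ₂ = √(2×14,400×150/2.3322) = 1,361.00  (< 3,430 → use Q = 3,430 at tier-2 price)
TC(tier 1 (EOQ₁), Q≈1,358.7) = £262,379.43
TC(tier 2, Q≈3,430.0) = £262,965.46
Minimum at tier 1 (EOQ₁): £262,379.43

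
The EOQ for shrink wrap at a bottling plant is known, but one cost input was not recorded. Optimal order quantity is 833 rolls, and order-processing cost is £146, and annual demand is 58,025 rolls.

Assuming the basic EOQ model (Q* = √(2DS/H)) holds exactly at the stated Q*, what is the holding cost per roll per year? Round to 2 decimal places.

£24.42

EOQ relation: Q² = 2DS/H, so rearrange for the unknown.
H = 2DS / Q² = 2 × 58,025 × 146 / 833² = 24.4179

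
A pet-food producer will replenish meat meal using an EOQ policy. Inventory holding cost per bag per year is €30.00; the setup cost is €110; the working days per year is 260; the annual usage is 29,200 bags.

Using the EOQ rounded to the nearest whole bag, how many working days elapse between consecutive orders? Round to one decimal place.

2DS/H = 2·29,200·110/30 = 214,133.33
EOQ = √214,133.33 ≈ 462.75 → Q = 463 bags
Days between orders = 260 / (D/Q) = 260 / 63.067 ≈ 4.123

4.1 days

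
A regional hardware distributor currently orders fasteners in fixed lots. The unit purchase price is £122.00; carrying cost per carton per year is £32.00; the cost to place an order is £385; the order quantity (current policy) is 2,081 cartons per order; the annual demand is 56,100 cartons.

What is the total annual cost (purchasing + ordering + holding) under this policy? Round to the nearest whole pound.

£6,887,875

Orders/yr = 56,100/2,081 = 26.958; ordering cost = 26.958 × £385 = £10,378.90
Average inventory = 2,081/2 = 1040.5; holding cost = 1040.5 × £32 = £33,296.00
Purchase cost = D·C = 56,100 × 122 = £6,844,200.00
Total = £10,378.90 + £33,296.00 + £6,844,200.00 = £6,887,874.90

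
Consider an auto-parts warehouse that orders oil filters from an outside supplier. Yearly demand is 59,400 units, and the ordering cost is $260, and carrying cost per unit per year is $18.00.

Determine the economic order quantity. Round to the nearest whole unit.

1,310 units

Optimal lot size Q* = (2 × 59,400 × $260 / $18)^½ ≈ 1,309.96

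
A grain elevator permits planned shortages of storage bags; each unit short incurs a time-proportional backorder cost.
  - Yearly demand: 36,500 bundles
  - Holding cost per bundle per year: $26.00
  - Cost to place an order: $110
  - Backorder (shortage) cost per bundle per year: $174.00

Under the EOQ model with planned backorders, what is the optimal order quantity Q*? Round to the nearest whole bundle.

596 bundles

Q* = √(2DS/H) · √((H + b)/b)
   = √(2 × 36,500 × 110 / 26) · √((26 + 174) / 174)
   = 555.739 × 1.0721 ≈ 595.82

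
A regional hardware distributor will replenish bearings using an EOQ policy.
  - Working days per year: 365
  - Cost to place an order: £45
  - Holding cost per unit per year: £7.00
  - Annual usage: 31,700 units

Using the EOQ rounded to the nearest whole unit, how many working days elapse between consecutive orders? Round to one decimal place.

7.3 days

EOQ = √(2DS/H) = √(2 × 31,700 × 45 / 7)
    = √(407,571.43) ≈ 638.41 → Q = 638 units
Cycle time = (working days × Q)/D = (365 × 638) / 31,700 = 7.346 days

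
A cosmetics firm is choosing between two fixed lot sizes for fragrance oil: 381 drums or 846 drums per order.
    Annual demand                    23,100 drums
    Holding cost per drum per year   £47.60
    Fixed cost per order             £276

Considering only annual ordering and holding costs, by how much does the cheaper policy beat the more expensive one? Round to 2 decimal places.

£1,869.31

Annual cost at Q: ordering D·S/Q plus holding Q·H/2.
TC(381) = (23,100/381)×276 + (381/2)×47.6 = £25,801.66
TC(846) = (23,100/846)×276 + (846/2)×47.6 = £27,670.97
|ΔTC| = |£25,801.66 − £27,670.97| = £1,869.31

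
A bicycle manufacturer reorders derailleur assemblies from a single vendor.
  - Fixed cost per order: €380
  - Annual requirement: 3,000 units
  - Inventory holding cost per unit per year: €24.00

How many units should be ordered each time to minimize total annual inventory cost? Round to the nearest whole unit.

308 units

Q* = √(2·D·S / H) = √(2·3,000·380 / 24) = √95,000.0 ≈ 308.22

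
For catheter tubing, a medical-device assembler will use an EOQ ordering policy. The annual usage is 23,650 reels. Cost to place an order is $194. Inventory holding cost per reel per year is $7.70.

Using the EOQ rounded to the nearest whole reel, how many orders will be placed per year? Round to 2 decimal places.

21.66 orders per year

Optimal lot size Q* = (2 × 23,650 × $194 / $7.7)^½ ≈ 1,091.66 → Q = 1,092
N = D/Q = 23,650/1,092 ≈ 21.658 orders/yr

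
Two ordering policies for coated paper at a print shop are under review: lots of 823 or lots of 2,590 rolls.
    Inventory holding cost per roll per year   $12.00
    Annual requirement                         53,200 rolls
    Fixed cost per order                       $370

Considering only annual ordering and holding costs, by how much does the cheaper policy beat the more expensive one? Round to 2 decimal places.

$5,715.38

TC(Q) = (D/Q)S + (Q/2)H
TC(823) = (53,200/823)×370 + (823/2)×12 = $28,855.38
TC(2,590) = (53,200/2,590)×370 + (2,590/2)×12 = $23,140.00
Lots of 2,590 are cheaper by $5,715.38.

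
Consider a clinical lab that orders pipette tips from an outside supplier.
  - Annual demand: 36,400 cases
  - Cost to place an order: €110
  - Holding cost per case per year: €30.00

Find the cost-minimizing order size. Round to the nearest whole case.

Q* = √(2·D·S / H) = √(2·36,400·110 / 30) = √266,933.3 ≈ 516.66

517 cases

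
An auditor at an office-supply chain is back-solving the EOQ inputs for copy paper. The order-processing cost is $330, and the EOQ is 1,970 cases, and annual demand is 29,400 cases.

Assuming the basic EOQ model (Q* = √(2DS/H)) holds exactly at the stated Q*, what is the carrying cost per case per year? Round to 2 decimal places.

$5.00

Since Q* = (2DS/H)^½, squaring gives Q*²·H = 2DS.
H = 2DS / Q² = 2 × 29,400 × 330 / 1,970² = 4.9999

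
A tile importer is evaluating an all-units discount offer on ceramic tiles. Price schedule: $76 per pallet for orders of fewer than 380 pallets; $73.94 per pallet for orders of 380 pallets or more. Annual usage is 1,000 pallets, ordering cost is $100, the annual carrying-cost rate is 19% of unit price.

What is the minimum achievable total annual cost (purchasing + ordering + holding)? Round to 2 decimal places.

$76,872.39

H₁ = 19%×$76 = $14.4400;  H₂ = 19%×$73.94 = $14.0486
EOQ₁ = √(2×1,000×100/14.4400) = 117.69  (< 380, feasible at tier 1)
EOQ₂ = √(2×1,000×100/14.0486) = 119.32  (< 380 → use Q = 380 at tier-2 price)
TC(tier 1 (EOQ₁), Q≈117.7) = $77,699.41
TC(tier 2, Q≈380.0) = $76,872.39
Minimum at tier 2: $76,872.39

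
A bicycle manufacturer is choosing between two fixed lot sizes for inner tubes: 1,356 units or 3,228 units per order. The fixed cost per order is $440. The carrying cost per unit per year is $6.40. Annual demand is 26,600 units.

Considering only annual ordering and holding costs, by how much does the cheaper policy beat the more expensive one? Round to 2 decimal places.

TC(Q) = (D/Q)S + (Q/2)H
TC(1,356) = (26,600/1,356)×440 + (1,356/2)×6.4 = $12,970.47
TC(3,228) = (26,600/3,228)×440 + (3,228/2)×6.4 = $13,955.37
Cheaper: Q = 1,356.  Difference = $984.91

$984.91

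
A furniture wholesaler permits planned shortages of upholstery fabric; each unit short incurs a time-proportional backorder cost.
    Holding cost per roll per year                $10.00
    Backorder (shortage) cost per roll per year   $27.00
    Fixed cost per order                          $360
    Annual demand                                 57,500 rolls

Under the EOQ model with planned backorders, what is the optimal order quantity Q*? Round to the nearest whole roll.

2,382 rolls

Basic EOQ = √(2·57,500·360/10) = 2,034.699
Backorder adjustment √((H+b)/b) = √((10+27)/27) = 1.1706
Q* = 2,034.699 × 1.1706 ≈ 2,381.88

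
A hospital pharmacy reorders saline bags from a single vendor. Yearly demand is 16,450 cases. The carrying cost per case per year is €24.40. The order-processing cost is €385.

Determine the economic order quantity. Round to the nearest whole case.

EOQ = √(2DS/H) = √(2 × 16,450 × 385 / 24.4)
    = √(519,118.85) ≈ 720.50

720 cases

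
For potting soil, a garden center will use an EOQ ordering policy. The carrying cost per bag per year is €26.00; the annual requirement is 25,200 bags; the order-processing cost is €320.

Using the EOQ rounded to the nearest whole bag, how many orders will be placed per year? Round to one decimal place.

Optimal lot size Q* = (2 × 25,200 × €320 / €26)^½ ≈ 787.60 → Q = 788
Orders per year = D/Q = 25,200 / 788 = 31.980

32.0 orders per year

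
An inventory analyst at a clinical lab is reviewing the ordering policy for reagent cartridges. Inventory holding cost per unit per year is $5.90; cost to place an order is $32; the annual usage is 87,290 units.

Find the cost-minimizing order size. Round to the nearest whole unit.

973 units

Q* = √(2·D·S / H) = √(2·87,290·32 / 5.9) = √946,874.6 ≈ 973.07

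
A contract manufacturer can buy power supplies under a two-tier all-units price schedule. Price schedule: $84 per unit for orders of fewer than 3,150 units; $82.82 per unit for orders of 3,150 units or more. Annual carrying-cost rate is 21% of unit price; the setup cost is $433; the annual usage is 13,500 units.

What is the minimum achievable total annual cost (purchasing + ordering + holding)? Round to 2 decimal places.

$1,147,318.43

H₁ = 21%×$84 = $17.6400;  H₂ = 21%×$82.82 = $17.3922
EOQ₁ = √(2×13,500×433/17.6400) = 814.10  (< 3,150, feasible at tier 1)
EOQ₂ = √(2×13,500×433/17.3922) = 819.88  (< 3,150 → use Q = 3,150 at tier-2 price)
TC(tier 1 (EOQ₁), Q≈814.1) = $1,148,360.68
TC(tier 2, Q≈3,150.0) = $1,147,318.43
Minimum at tier 2: $1,147,318.43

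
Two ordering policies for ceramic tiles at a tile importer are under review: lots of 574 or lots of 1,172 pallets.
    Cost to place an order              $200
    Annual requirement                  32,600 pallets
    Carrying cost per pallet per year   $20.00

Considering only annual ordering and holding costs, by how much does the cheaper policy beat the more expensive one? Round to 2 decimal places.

$184.25

Annual cost at Q: ordering D·S/Q plus holding Q·H/2.
TC(574) = (32,600/574)×200 + (574/2)×20 = $17,098.89
TC(1,172) = (32,600/1,172)×200 + (1,172/2)×20 = $17,283.14
|ΔTC| = |$17,098.89 − $17,283.14| = $184.25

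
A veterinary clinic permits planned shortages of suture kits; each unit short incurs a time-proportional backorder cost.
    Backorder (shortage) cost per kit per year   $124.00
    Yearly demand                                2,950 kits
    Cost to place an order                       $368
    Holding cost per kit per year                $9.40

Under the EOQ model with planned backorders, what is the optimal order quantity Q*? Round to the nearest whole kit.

498 kits

Basic EOQ = √(2·2,950·368/9.4) = 480.602
Backorder adjustment √((H+b)/b) = √((9.4+124)/124) = 1.0372
Q* = 480.602 × 1.0372 ≈ 498.49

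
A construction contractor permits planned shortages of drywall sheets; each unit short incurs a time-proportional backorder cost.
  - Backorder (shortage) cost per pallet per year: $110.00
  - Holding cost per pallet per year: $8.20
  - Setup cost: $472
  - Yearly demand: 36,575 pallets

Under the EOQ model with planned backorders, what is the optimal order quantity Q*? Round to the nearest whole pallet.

Basic EOQ = √(2·36,575·472/8.2) = 2,051.971
Backorder adjustment √((H+b)/b) = √((8.2+110)/110) = 1.0366
Q* = 2,051.971 × 1.0366 ≈ 2,127.08

2,127 pallets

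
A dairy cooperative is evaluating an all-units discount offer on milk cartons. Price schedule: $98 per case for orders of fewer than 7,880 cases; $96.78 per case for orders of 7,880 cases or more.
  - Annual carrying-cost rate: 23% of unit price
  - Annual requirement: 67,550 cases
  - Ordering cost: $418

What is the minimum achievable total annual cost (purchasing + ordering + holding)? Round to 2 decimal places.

H₁ = 23%×$98 = $22.5400;  H₂ = 23%×$96.78 = $22.2594
EOQ₁ = √(2×67,550×418/22.5400) = 1,582.85  (< 7,880, feasible at tier 1)
EOQ₂ = √(2×67,550×418/22.2594) = 1,592.79  (< 7,880 → use Q = 7,880 at tier-2 price)
TC(tier 1 (EOQ₁), Q≈1,582.8) = $6,655,577.36
TC(tier 2, Q≈7,880.0) = $6,628,774.27
Minimum at tier 2: $6,628,774.27

$6,628,774.27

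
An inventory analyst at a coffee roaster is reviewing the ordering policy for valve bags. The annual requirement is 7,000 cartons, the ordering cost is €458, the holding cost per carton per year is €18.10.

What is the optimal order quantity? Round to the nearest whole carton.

Q* = √(2·D·S / H) = √(2·7,000·458 / 18.1) = √354,254.1 ≈ 595.19

595 cartons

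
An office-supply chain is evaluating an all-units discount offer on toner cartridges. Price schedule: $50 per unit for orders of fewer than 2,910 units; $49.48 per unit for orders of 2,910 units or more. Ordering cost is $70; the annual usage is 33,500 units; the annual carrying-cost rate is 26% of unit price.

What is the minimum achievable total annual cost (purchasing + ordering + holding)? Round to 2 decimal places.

$1,677,104.13

H₁ = 26%×$50 = $13.0000;  H₂ = 26%×$49.48 = $12.8648
EOQ₁ = √(2×33,500×70/13.0000) = 600.64  (< 2,910, feasible at tier 1)
EOQ₂ = √(2×33,500×70/12.8648) = 603.79  (< 2,910 → use Q = 2,910 at tier-2 price)
TC(tier 1 (EOQ₁), Q≈600.6) = $1,682,808.33
TC(tier 2, Q≈2,910.0) = $1,677,104.13
Minimum at tier 2: $1,677,104.13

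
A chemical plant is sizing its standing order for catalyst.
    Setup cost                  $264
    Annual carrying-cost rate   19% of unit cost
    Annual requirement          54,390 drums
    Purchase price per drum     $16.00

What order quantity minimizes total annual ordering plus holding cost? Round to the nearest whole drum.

Carrying cost H = $16 × 19% = $3.0400/drum/yr
Q* = √(2·D·S / H) = √(2·54,390·264 / 3.04) = √9,446,684.2 ≈ 3,073.55

3,074 drums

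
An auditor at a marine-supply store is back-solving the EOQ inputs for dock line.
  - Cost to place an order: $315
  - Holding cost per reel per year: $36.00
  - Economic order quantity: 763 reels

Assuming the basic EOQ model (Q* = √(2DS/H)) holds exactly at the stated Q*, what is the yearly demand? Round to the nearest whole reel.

From Q* = √(2DS/H) ⇒ Q*² = 2DS/H.
D = Q²H / (2S) = 763² × 36 / (2 × 315) = 33,266.80

33,267 reels per year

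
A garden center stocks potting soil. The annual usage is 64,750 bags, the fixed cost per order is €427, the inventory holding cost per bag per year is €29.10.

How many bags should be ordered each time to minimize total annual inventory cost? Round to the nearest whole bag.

2DS/H = 2·64,750·427/29.1 = 1,900,223.37
EOQ = √1,900,223.37 ≈ 1,378.49

1,378 bags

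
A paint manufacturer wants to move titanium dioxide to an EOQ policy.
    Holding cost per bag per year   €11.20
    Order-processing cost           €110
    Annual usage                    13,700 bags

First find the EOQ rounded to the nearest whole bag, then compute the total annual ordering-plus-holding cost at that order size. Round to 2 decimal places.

€5,810.06

2DS/H = 2·13,700·110/11.2 = 269,107.14
EOQ = √269,107.14 ≈ 518.76 → Q = 519 bags
Annual ordering cost = (D/Q)·S = (13,700/519) × 110 = €2,903.66
Annual holding cost  = (Q/2)·H = (519/2) × 11.2 = €2,906.40
Total = €2,903.66 + €2,906.40 = €5,810.06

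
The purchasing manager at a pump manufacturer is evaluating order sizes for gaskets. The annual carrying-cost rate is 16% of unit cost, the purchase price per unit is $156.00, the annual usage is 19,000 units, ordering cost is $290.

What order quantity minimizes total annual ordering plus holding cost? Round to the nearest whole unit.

664 units

Carrying cost H = $156 × 16% = $24.9600/unit/yr
EOQ = √(2DS/H) = √(2 × 19,000 × 290 / 24.96)
    = √(441,506.41) ≈ 664.46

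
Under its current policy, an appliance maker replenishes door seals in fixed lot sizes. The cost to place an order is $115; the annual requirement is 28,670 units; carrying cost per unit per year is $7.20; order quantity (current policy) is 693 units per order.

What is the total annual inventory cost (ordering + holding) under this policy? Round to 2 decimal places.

$7,252.45

Ordering: D/Q × S = 28,670/693 × $115 = $4,757.65
Holding:  Q/2 × H = 693/2 × $7.2 = $2,494.80
Total = $4,757.65 + $2,494.80 = $7,252.45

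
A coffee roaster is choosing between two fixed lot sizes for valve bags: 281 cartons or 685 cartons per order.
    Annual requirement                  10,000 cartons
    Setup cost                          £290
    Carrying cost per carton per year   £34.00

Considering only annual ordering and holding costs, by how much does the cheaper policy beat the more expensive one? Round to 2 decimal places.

£781.29

Annual cost at Q: ordering D·S/Q plus holding Q·H/2.
TC(281) = (10,000/281)×290 + (281/2)×34 = £15,097.28
TC(685) = (10,000/685)×290 + (685/2)×34 = £15,878.58
|ΔTC| = |£15,097.28 − £15,878.58| = £781.29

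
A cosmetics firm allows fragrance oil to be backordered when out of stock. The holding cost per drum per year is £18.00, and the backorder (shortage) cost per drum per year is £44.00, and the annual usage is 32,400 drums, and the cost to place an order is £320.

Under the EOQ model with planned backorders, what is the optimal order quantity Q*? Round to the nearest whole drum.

1,274 drums

Q* = √(2DS/H) · √((H + b)/b)
   = √(2 × 32,400 × 320 / 18) · √((18 + 44) / 44)
   = 1,073.313 × 1.1871 ≈ 1,274.08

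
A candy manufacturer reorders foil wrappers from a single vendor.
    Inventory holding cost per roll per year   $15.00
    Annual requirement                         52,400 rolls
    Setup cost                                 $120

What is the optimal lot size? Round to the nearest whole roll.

916 rolls

EOQ = √(2DS/H) = √(2 × 52,400 × 120 / 15)
    = √(838,400.00) ≈ 915.64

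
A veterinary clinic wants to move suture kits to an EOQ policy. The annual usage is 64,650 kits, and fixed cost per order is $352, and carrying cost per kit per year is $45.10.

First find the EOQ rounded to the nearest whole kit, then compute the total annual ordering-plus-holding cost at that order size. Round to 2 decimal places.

$45,306.33

Optimal lot size Q* = (2 × 64,650 × $352 / $45.1)^½ ≈ 1,004.57 → Q = 1,005 kits
Annual ordering cost = (D/Q)·S = (64,650/1,005) × 352 = $22,643.58
Annual holding cost  = (Q/2)·H = (1,005/2) × 45.1 = $22,662.75
Total = $22,643.58 + $22,662.75 = $45,306.33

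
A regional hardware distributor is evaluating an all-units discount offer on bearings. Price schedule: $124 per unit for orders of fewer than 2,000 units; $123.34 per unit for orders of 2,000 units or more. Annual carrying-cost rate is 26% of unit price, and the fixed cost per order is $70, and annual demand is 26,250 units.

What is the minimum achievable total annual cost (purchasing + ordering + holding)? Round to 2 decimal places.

$3,265,884.94

H₁ = 26%×$124 = $32.2400;  H₂ = 26%×$123.34 = $32.0684
EOQ₁ = √(2×26,250×70/32.2400) = 337.62  (< 2,000, feasible at tier 1)
EOQ₂ = √(2×26,250×70/32.0684) = 338.52  (< 2,000 → use Q = 2,000 at tier-2 price)
TC(tier 1 (EOQ₁), Q≈337.6) = $3,265,884.94
TC(tier 2, Q≈2,000.0) = $3,270,662.15
Minimum at tier 1 (EOQ₁): $3,265,884.94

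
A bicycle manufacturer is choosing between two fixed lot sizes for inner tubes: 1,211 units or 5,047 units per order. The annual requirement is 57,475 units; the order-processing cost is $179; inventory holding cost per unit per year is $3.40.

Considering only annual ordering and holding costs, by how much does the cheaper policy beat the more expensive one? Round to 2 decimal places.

$64.16

Annual cost at Q: ordering D·S/Q plus holding Q·H/2.
TC(1,211) = (57,475/1,211)×179 + (1,211/2)×3.4 = $10,554.18
TC(5,047) = (57,475/5,047)×179 + (5,047/2)×3.4 = $10,618.34
Lots of 1,211 are cheaper by $64.16.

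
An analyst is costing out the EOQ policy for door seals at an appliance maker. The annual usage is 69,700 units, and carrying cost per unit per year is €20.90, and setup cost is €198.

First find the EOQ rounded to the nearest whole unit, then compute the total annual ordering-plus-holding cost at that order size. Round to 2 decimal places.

Q* = √(2·D·S / H) = √(2·69,700·198 / 20.9) = √1,320,631.6 ≈ 1,149.19 → Q = 1,149 units
Ordering: D/Q × S = 69,700/1,149 × €198 = €12,010.97
Holding:  Q/2 × H = 1,149/2 × €20.9 = €12,007.05
Total = €12,010.97 + €12,007.05 = €24,018.02

€24,018.02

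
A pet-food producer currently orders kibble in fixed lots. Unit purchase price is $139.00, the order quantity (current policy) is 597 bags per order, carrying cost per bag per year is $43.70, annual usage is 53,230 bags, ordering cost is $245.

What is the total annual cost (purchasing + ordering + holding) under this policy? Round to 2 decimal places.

Ordering: D/Q × S = 53,230/597 × $245 = $21,844.81
Holding:  Q/2 × H = 597/2 × $43.7 = $13,044.45
Purchase cost = D·C = 53,230 × 139 = $7,398,970.00
Total = $21,844.81 + $13,044.45 + $7,398,970.00 = $7,433,859.26

$7,433,859.26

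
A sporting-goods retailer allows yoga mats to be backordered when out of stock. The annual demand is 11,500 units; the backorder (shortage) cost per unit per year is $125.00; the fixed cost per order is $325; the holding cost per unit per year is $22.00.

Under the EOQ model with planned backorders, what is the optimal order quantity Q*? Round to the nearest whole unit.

Q* = √(2DS/H) · √((H + b)/b)
   = √(2 × 11,500 × 325 / 22) · √((22 + 125) / 125)
   = 582.900 × 1.0844 ≈ 632.12

632 units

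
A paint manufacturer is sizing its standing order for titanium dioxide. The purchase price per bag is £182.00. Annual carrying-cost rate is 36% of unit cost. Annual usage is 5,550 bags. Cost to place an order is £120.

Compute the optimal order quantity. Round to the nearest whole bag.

143 bags

H = i·C = 0.36 × £182 = £65.5200 per bag-year
Optimal lot size Q* = (2 × 5,550 × £120 / £65.52)^½ ≈ 142.58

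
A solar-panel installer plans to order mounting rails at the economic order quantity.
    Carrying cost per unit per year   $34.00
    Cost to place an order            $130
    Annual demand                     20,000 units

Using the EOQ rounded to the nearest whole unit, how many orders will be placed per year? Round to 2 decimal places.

2DS/H = 2·20,000·130/34 = 152,941.18
EOQ = √152,941.18 ≈ 391.08 → Q = 391
N = D/Q = 20,000/391 ≈ 51.151 orders/yr

51.15 orders per year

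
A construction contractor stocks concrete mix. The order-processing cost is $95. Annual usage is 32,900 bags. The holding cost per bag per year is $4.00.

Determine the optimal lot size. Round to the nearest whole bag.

2DS/H = 2·32,900·95/4 = 1,562,750.00
EOQ = √1,562,750.00 ≈ 1,250.10

1,250 bags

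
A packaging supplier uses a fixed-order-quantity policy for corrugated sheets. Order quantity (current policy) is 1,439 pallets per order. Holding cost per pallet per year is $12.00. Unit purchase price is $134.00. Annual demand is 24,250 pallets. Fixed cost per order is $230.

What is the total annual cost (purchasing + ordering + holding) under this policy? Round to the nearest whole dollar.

$3,262,010

Orders/yr = 24,250/1,439 = 16.852; ordering cost = 16.852 × $230 = $3,875.96
Average inventory = 1,439/2 = 719.5; holding cost = 719.5 × $12 = $8,634.00
Purchase cost = D·C = 24,250 × 134 = $3,249,500.00
Total = $3,875.96 + $8,634.00 + $3,249,500.00 = $3,262,009.96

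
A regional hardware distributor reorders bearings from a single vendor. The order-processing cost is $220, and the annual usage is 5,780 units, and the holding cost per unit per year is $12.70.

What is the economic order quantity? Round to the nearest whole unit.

447 units

EOQ = √(2DS/H) = √(2 × 5,780 × 220 / 12.7)
    = √(200,251.97) ≈ 447.50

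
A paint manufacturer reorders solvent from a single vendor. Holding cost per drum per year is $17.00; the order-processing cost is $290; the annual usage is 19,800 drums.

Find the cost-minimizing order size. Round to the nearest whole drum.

822 drums

Optimal lot size Q* = (2 × 19,800 × $290 / $17)^½ ≈ 821.91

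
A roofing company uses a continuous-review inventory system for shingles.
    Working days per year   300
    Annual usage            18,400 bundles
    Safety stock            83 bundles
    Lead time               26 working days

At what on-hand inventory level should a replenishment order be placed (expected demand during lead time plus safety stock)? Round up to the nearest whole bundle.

Daily demand d = 18,400 / 300 = 61.333 bundles/day
Demand during lead time = 61.333 × 26 = 1,594.67
Reorder point = 1,594.67 + 83 = 1,677.67 → round up

1,678 bundles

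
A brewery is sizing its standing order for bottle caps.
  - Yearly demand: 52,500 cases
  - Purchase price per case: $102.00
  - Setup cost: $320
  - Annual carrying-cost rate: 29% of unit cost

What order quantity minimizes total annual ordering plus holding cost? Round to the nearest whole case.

Carrying cost H = $102 × 29% = $29.5800/case/yr
2DS/H = 2·52,500·320/29.58 = 1,135,902.64
EOQ = √1,135,902.64 ≈ 1,065.79

1,066 cases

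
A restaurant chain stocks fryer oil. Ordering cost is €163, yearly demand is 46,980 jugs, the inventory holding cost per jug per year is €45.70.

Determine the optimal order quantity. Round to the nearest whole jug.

579 jugs

Q* = √(2·D·S / H) = √(2·46,980·163 / 45.7) = √335,130.9 ≈ 578.90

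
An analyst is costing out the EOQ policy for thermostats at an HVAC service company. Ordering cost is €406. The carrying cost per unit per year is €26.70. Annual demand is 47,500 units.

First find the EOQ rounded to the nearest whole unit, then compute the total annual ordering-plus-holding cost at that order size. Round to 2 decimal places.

Q* = √(2·D·S / H) = √(2·47,500·406 / 26.7) = √1,444,569.3 ≈ 1,201.90 → Q = 1,202 units
Ordering: D/Q × S = 47,500/1,202 × €406 = €16,044.09
Holding:  Q/2 × H = 1,202/2 × €26.7 = €16,046.70
Total = €16,044.09 + €16,046.70 = €32,090.79

€32,090.79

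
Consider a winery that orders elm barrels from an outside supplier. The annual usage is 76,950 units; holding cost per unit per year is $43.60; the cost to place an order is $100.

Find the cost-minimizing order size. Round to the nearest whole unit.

594 units

2DS/H = 2·76,950·100/43.6 = 352,981.65
EOQ = √352,981.65 ≈ 594.12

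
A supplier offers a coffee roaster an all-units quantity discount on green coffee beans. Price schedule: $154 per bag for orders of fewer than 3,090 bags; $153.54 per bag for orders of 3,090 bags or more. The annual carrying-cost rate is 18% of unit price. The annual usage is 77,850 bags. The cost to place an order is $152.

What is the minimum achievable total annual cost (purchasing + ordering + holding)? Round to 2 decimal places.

H₁ = 18%×$154 = $27.7200;  H₂ = 18%×$153.54 = $27.6372
EOQ₁ = √(2×77,850×152/27.7200) = 923.99  (< 3,090, feasible at tier 1)
EOQ₂ = √(2×77,850×152/27.6372) = 925.38  (< 3,090 → use Q = 3,090 at tier-2 price)
TC(tier 1 (EOQ₁), Q≈924.0) = $12,014,513.13
TC(tier 2, Q≈3,090.0) = $11,999,617.99
Minimum at tier 2: $11,999,617.99

$11,999,617.99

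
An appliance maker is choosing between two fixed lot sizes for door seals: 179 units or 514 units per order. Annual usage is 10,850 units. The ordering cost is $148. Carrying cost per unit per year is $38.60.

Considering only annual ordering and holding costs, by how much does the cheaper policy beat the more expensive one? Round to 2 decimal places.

For each Q, cost = (D/Q)·S + (Q/2)·H.
TC(179) = (10,850/179)×148 + (179/2)×38.6 = $12,425.65
TC(514) = (10,850/514)×148 + (514/2)×38.6 = $13,044.32
|ΔTC| = |$12,425.65 − $13,044.32| = $618.67

$618.67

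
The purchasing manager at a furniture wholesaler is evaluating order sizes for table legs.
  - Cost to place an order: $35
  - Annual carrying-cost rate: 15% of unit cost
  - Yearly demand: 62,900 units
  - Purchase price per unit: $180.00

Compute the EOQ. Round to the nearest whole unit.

404 units

Carrying cost H = $180 × 15% = $27.0000/unit/yr
Q* = √(2·D·S / H) = √(2·62,900·35 / 27) = √163,074.1 ≈ 403.82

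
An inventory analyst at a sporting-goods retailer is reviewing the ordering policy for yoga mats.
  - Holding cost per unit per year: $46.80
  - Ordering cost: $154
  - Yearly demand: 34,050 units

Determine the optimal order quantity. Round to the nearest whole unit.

473 units

2DS/H = 2·34,050·154/46.8 = 224,089.74
EOQ = √224,089.74 ≈ 473.38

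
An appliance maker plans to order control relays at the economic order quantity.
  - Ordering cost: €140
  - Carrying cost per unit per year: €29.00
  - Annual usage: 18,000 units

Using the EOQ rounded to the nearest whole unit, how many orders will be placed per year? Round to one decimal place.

43.2 orders per year

Optimal lot size Q* = (2 × 18,000 × €140 / €29)^½ ≈ 416.89 → Q = 417
N = D/Q = 18,000/417 ≈ 43.165 orders/yr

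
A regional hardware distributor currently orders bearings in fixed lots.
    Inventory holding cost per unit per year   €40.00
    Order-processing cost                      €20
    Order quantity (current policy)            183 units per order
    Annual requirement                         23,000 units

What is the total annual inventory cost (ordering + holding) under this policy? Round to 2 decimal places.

Orders/yr = 23,000/183 = 125.683; ordering cost = 125.683 × €20 = €2,513.66
Average inventory = 183/2 = 91.5; holding cost = 91.5 × €40 = €3,660.00
Total = €2,513.66 + €3,660.00 = €6,173.66

€6,173.66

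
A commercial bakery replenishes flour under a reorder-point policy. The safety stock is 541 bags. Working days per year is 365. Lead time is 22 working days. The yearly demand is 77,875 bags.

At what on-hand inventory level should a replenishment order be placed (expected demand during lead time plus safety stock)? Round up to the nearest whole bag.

5,235 bags

Daily demand d = 77,875 / 365 = 213.356 bags/day
Demand during lead time = 213.356 × 22 = 4,693.84
Reorder point = 4,693.84 + 541 = 5,234.84 → round up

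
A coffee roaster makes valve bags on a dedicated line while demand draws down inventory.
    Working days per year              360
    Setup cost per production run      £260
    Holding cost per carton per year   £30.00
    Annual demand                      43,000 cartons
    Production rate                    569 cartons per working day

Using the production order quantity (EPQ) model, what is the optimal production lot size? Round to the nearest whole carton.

d = 43,000/360 = 119.4444 cartons/day;  effective holding cost H(1 − d/p) = 30·(1 − 119.4444/569) = 23.70240
Q* = √(2DS / H_eff) = √(2·43,000·260 / 23.70240) ≈ 971.27

971 cartons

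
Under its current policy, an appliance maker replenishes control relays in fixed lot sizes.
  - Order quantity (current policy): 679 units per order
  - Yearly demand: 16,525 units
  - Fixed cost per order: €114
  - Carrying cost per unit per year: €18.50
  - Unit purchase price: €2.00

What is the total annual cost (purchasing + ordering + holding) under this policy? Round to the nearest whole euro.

Annual ordering cost = (D/Q)·S = (16,525/679) × 114 = €2,774.45
Annual holding cost  = (Q/2)·H = (679/2) × 18.5 = €6,280.75
Purchase cost = D·C = 16,525 × 2 = €33,050.00
Total = €2,774.45 + €6,280.75 + €33,050.00 = €42,105.20

€42,105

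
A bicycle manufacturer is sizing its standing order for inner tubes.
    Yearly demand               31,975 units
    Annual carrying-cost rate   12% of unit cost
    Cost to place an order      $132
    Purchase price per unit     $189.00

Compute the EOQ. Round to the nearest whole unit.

Holding cost per unit per year: H = 12% × $189 = $22.6800
Optimal lot size Q* = (2 × 31,975 × $132 / $22.68)^½ ≈ 610.08

610 units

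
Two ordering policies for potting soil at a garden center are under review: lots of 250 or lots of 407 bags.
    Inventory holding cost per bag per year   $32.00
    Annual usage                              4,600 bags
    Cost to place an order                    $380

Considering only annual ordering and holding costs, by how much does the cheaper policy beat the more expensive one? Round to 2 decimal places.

TC(Q) = (D/Q)S + (Q/2)H
TC(250) = (4,600/250)×380 + (250/2)×32 = $10,992.00
TC(407) = (4,600/407)×380 + (407/2)×32 = $10,806.84
Cheaper: Q = 407.  Difference = $185.16

$185.16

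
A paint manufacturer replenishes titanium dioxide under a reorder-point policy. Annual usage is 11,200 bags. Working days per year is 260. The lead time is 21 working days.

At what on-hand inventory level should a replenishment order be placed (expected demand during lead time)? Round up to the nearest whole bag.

905 bags

Daily demand d = 11,200 / 260 = 43.077 bags/day
Demand during lead time = 43.077 × 21 = 904.62
Reorder point = 904.62 → round up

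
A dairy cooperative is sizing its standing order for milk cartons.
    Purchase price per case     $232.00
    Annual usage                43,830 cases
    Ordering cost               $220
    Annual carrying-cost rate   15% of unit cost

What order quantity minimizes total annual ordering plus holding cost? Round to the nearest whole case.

Carrying cost H = $232 × 15% = $34.8000/case/yr
2DS/H = 2·43,830·220/34.8 = 554,172.41
EOQ = √554,172.41 ≈ 744.43

744 cases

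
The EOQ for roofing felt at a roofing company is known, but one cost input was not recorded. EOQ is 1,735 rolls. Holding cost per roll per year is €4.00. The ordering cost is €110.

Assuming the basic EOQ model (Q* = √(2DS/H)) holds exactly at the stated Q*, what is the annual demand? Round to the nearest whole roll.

Since Q* = (2DS/H)^½, squaring gives Q*²·H = 2DS.
D = Q²H / (2S) = 1,735² × 4 / (2 × 110) = 54,731.36

54,731 rolls per year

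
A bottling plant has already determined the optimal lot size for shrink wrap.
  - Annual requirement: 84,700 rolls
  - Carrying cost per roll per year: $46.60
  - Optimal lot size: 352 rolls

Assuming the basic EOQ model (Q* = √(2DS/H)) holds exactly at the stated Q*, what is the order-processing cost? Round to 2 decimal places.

$34.08

EOQ relation: Q² = 2DS/H, so rearrange for the unknown.
S = Q²H / (2D) = 352² × 46.6 / (2 × 84,700) = 34.0846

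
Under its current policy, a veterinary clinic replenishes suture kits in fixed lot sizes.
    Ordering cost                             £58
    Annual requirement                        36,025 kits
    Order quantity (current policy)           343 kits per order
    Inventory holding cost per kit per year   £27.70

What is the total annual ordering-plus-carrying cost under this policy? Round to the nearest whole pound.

Annual ordering cost = (D/Q)·S = (36,025/343) × 58 = £6,091.69
Annual holding cost  = (Q/2)·H = (343/2) × 27.7 = £4,750.55
Total = £6,091.69 + £4,750.55 = £10,842.24

£10,842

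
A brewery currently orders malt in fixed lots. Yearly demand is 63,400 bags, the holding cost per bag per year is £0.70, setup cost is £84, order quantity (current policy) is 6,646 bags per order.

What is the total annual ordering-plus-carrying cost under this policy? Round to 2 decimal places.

Annual ordering cost = (D/Q)·S = (63,400/6,646) × 84 = £801.32
Annual holding cost  = (Q/2)·H = (6,646/2) × 0.7 = £2,326.10
Total = £801.32 + £2,326.10 = £3,127.42

£3,127.42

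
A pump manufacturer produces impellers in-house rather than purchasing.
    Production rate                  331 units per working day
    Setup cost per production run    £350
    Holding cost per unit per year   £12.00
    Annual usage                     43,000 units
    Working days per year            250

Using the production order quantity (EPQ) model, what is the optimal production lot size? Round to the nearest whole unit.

2,285 units

d = 43,000/250 = 172.0000 units/day;  effective holding cost H(1 − d/p) = 12·(1 − 172.0000/331) = 5.76435
Q* = √(2DS / H_eff) = √(2·43,000·350 / 5.76435) ≈ 2,285.11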